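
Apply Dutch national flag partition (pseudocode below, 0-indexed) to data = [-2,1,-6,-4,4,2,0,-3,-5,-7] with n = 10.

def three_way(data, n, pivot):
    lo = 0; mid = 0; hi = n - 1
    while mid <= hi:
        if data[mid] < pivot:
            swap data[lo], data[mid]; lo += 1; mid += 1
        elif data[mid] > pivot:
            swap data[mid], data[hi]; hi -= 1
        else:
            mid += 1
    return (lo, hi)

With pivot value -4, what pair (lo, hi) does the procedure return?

lo=0 mid=0 hi=9
-2>-4: swap(0,9), hi=8 ⇒ [-7,1,-6,-4,4,2,0,-3,-5,-2]
-7<-4: swap(0,0), lo=1 mid=1 ⇒ [-7,1,-6,-4,4,2,0,-3,-5,-2]
1>-4: swap(1,8), hi=7 ⇒ [-7,-5,-6,-4,4,2,0,-3,1,-2]
-5<-4: swap(1,1), lo=2 mid=2 ⇒ [-7,-5,-6,-4,4,2,0,-3,1,-2]
-6<-4: swap(2,2), lo=3 mid=3 ⇒ [-7,-5,-6,-4,4,2,0,-3,1,-2]
-4=-4: mid=4
4>-4: swap(4,7), hi=6 ⇒ [-7,-5,-6,-4,-3,2,0,4,1,-2]
-3>-4: swap(4,6), hi=5 ⇒ [-7,-5,-6,-4,0,2,-3,4,1,-2]
0>-4: swap(4,5), hi=4 ⇒ [-7,-5,-6,-4,2,0,-3,4,1,-2]
2>-4: swap(4,4), hi=3 ⇒ [-7,-5,-6,-4,2,0,-3,4,1,-2]
done. lo=3 hi=3; data=[-7,-5,-6,-4,2,0,-3,4,1,-2]

(3, 3)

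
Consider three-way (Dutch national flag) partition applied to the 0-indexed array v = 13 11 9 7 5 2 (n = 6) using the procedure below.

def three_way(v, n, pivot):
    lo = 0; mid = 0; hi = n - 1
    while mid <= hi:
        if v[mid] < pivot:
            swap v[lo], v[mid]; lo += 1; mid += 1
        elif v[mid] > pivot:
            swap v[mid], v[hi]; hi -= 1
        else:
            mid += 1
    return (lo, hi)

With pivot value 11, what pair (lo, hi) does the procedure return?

(4, 4)

pivot = 11; lo=0, mid=0, hi=5
v[mid]=13>11: swap v[0],v[5]; hi=4 → 2 11 9 7 5 13
v[mid]=2<11: swap v[0],v[0]; lo=1,mid=1 → 2 11 9 7 5 13
v[mid]=11=11: mid=2
v[mid]=9<11: swap v[1],v[2]; lo=2,mid=3 → 2 9 11 7 5 13
v[mid]=7<11: swap v[2],v[3]; lo=3,mid=4 → 2 9 7 11 5 13
v[mid]=5<11: swap v[3],v[4]; lo=4,mid=5 → 2 9 7 5 11 13
end: lo=4, hi=4; v = 2 9 7 5 11 13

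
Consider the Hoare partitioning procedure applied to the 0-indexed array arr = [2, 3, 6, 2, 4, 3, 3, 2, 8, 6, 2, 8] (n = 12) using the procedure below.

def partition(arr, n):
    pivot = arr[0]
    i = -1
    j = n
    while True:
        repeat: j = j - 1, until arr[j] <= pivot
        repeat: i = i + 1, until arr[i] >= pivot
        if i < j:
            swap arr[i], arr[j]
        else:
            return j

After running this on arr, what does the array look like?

pivot = arr[0] = 2; i = -1, j = 12
j→10 (arr[10]=2≤2), i→0 (arr[0]=2≥2); i<j, swap → [2, 3, 6, 2, 4, 3, 3, 2, 8, 6, 2, 8]
j→7 (arr[7]=2≤2), i→1 (arr[1]=3≥2); i<j, swap → [2, 2, 6, 2, 4, 3, 3, 3, 8, 6, 2, 8]
j→3 (arr[3]=2≤2), i→2 (arr[2]=6≥2); i<j, swap → [2, 2, 2, 6, 4, 3, 3, 3, 8, 6, 2, 8]
j→2, i→3; i≥j, return j=2. arr = [2, 2, 2, 6, 4, 3, 3, 3, 8, 6, 2, 8]

[2, 2, 2, 6, 4, 3, 3, 3, 8, 6, 2, 8]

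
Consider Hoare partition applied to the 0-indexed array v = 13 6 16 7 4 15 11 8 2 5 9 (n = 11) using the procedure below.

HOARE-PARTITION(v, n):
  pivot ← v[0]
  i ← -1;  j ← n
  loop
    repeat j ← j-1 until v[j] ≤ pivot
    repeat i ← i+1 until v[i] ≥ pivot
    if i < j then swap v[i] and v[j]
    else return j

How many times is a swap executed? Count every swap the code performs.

pivot = v[0] = 13; i = -1, j = 11
j→10 (v[10]=9≤13), i→0 (v[0]=13≥13); i<j, swap → 9 6 16 7 4 15 11 8 2 5 13
j→9 (v[9]=5≤13), i→2 (v[2]=16≥13); i<j, swap → 9 6 5 7 4 15 11 8 2 16 13
j→8 (v[8]=2≤13), i→5 (v[5]=15≥13); i<j, swap → 9 6 5 7 4 2 11 8 15 16 13
j→7, i→8; i≥j, return j=7. v = 9 6 5 7 4 2 11 8 15 16 13

3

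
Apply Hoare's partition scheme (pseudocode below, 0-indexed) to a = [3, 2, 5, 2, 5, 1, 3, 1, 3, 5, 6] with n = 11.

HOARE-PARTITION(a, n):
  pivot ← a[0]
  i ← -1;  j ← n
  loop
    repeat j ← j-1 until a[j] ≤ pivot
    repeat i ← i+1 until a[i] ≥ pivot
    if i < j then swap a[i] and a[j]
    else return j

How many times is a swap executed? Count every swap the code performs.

3

pivot = a[0] = 3; i = -1, j = 11
j→8 (a[8]=3≤3), i→0 (a[0]=3≥3); i<j, swap → [3, 2, 5, 2, 5, 1, 3, 1, 3, 5, 6]
j→7 (a[7]=1≤3), i→2 (a[2]=5≥3); i<j, swap → [3, 2, 1, 2, 5, 1, 3, 5, 3, 5, 6]
j→6 (a[6]=3≤3), i→4 (a[4]=5≥3); i<j, swap → [3, 2, 1, 2, 3, 1, 5, 5, 3, 5, 6]
j→5, i→6; i≥j, return j=5. a = [3, 2, 1, 2, 3, 1, 5, 5, 3, 5, 6]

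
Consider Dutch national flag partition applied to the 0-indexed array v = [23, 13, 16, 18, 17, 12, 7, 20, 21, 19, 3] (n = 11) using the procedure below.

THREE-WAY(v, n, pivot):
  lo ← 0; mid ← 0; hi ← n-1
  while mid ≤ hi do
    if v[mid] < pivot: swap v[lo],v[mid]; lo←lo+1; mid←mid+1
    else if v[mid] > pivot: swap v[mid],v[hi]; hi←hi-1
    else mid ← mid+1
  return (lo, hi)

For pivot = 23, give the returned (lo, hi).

pivot = 23; lo=0, mid=0, hi=10
v[mid]=23=23: mid=1
v[mid]=13<23: swap v[0],v[1]; lo=1,mid=2 → [13, 23, 16, 18, 17, 12, 7, 20, 21, 19, 3]
v[mid]=16<23: swap v[1],v[2]; lo=2,mid=3 → [13, 16, 23, 18, 17, 12, 7, 20, 21, 19, 3]
v[mid]=18<23: swap v[2],v[3]; lo=3,mid=4 → [13, 16, 18, 23, 17, 12, 7, 20, 21, 19, 3]
v[mid]=17<23: swap v[3],v[4]; lo=4,mid=5 → [13, 16, 18, 17, 23, 12, 7, 20, 21, 19, 3]
v[mid]=12<23: swap v[4],v[5]; lo=5,mid=6 → [13, 16, 18, 17, 12, 23, 7, 20, 21, 19, 3]
v[mid]=7<23: swap v[5],v[6]; lo=6,mid=7 → [13, 16, 18, 17, 12, 7, 23, 20, 21, 19, 3]
v[mid]=20<23: swap v[6],v[7]; lo=7,mid=8 → [13, 16, 18, 17, 12, 7, 20, 23, 21, 19, 3]
v[mid]=21<23: swap v[7],v[8]; lo=8,mid=9 → [13, 16, 18, 17, 12, 7, 20, 21, 23, 19, 3]
v[mid]=19<23: swap v[8],v[9]; lo=9,mid=10 → [13, 16, 18, 17, 12, 7, 20, 21, 19, 23, 3]
v[mid]=3<23: swap v[9],v[10]; lo=10,mid=11 → [13, 16, 18, 17, 12, 7, 20, 21, 19, 3, 23]
end: lo=10, hi=10; v = [13, 16, 18, 17, 12, 7, 20, 21, 19, 3, 23]

(10, 10)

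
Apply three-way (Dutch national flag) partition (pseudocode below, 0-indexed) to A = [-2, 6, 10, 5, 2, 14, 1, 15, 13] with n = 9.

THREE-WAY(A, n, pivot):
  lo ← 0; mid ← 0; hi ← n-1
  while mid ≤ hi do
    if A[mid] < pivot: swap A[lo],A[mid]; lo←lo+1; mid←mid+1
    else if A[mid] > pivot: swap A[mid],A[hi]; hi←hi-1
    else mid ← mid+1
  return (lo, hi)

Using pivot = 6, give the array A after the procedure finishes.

lo=0 mid=0 hi=8
-2<6: swap(0,0), lo=1 mid=1 ⇒ [-2, 6, 10, 5, 2, 14, 1, 15, 13]
6=6: mid=2
10>6: swap(2,8), hi=7 ⇒ [-2, 6, 13, 5, 2, 14, 1, 15, 10]
13>6: swap(2,7), hi=6 ⇒ [-2, 6, 15, 5, 2, 14, 1, 13, 10]
15>6: swap(2,6), hi=5 ⇒ [-2, 6, 1, 5, 2, 14, 15, 13, 10]
1<6: swap(1,2), lo=2 mid=3 ⇒ [-2, 1, 6, 5, 2, 14, 15, 13, 10]
5<6: swap(2,3), lo=3 mid=4 ⇒ [-2, 1, 5, 6, 2, 14, 15, 13, 10]
2<6: swap(3,4), lo=4 mid=5 ⇒ [-2, 1, 5, 2, 6, 14, 15, 13, 10]
14>6: swap(5,5), hi=4 ⇒ [-2, 1, 5, 2, 6, 14, 15, 13, 10]
done. lo=4 hi=4; A=[-2, 1, 5, 2, 6, 14, 15, 13, 10]

[-2, 1, 5, 2, 6, 14, 15, 13, 10]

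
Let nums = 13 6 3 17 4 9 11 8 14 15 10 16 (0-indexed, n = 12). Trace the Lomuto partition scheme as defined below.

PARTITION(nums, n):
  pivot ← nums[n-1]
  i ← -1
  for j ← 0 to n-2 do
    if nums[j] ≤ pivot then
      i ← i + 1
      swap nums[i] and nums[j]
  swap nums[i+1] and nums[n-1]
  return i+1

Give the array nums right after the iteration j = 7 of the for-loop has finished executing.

13 6 3 4 9 11 8 17 14 15 10 16

pivot = nums[11] = 16; i = -1
j=0: nums[0]=13 ≤ 16 → i=0, swap nums[0],nums[0] (no change) → 13 6 3 17 4 9 11 8 14 15 10 16
j=1: nums[1]=6 ≤ 16 → i=1, swap nums[1],nums[1] (no change) → 13 6 3 17 4 9 11 8 14 15 10 16
j=2: nums[2]=3 ≤ 16 → i=2, swap nums[2],nums[2] (no change) → 13 6 3 17 4 9 11 8 14 15 10 16
j=3: nums[3]=17 > 16 → no swap
j=4: nums[4]=4 ≤ 16 → i=3, swap nums[3],nums[4] → 13 6 3 4 17 9 11 8 14 15 10 16
j=5: nums[5]=9 ≤ 16 → i=4, swap nums[4],nums[5] → 13 6 3 4 9 17 11 8 14 15 10 16
j=6: nums[6]=11 ≤ 16 → i=5, swap nums[5],nums[6] → 13 6 3 4 9 11 17 8 14 15 10 16
j=7: nums[7]=8 ≤ 16 → i=6, swap nums[6],nums[7] → 13 6 3 4 9 11 8 17 14 15 10 16
(after j=7) nums = 13 6 3 4 9 11 8 17 14 15 10 16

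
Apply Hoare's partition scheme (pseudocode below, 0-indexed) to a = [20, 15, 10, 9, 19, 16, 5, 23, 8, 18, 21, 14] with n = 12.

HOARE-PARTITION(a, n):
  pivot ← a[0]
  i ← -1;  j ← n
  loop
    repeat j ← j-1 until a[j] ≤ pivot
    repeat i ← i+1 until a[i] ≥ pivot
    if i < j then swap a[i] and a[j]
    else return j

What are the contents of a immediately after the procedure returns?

[14, 15, 10, 9, 19, 16, 5, 18, 8, 23, 21, 20]

pivot=20
j stops at 11 (14), i stops at 0 (20); swap ⇒ [14, 15, 10, 9, 19, 16, 5, 23, 8, 18, 21, 20]
j stops at 9 (18), i stops at 7 (23); swap ⇒ [14, 15, 10, 9, 19, 16, 5, 18, 8, 23, 21, 20]
j stops at 8, i stops at 9; i≥j ⇒ return 8. a=[14, 15, 10, 9, 19, 16, 5, 18, 8, 23, 21, 20]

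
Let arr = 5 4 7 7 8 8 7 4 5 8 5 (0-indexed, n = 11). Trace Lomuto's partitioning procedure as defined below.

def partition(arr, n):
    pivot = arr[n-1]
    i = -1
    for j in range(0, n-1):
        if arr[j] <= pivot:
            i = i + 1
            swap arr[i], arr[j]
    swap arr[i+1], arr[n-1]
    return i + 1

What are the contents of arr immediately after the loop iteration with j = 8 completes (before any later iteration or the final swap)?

5 4 4 5 8 8 7 7 7 8 5

pivot = arr[10] = 5; i = -1
j=0: arr[0]=5 ≤ 5 → i=0, swap arr[0],arr[0] (no change) → 5 4 7 7 8 8 7 4 5 8 5
j=1: arr[1]=4 ≤ 5 → i=1, swap arr[1],arr[1] (no change) → 5 4 7 7 8 8 7 4 5 8 5
j=2: arr[2]=7 > 5 → no swap
j=3: arr[3]=7 > 5 → no swap
j=4: arr[4]=8 > 5 → no swap
j=5: arr[5]=8 > 5 → no swap
j=6: arr[6]=7 > 5 → no swap
j=7: arr[7]=4 ≤ 5 → i=2, swap arr[2],arr[7] → 5 4 4 7 8 8 7 7 5 8 5
j=8: arr[8]=5 ≤ 5 → i=3, swap arr[3],arr[8] → 5 4 4 5 8 8 7 7 7 8 5
(after j=8) arr = 5 4 4 5 8 8 7 7 7 8 5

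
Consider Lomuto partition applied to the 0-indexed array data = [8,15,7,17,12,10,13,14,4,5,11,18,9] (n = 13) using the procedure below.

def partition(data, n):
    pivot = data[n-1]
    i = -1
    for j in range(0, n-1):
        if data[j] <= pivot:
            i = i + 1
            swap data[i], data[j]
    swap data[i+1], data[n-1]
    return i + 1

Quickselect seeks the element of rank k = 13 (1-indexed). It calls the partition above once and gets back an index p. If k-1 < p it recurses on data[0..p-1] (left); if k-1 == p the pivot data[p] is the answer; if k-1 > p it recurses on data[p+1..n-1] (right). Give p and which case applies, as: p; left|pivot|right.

4; right

pivot = data[12] = 9; i = -1
j=0: data[0]=8 ≤ 9 → i=0, swap data[0],data[0] (no change) → [8,15,7,17,12,10,13,14,4,5,11,18,9]
j=1: data[1]=15 > 9 → no swap
j=2: data[2]=7 ≤ 9 → i=1, swap data[1],data[2] → [8,7,15,17,12,10,13,14,4,5,11,18,9]
j=3: data[3]=17 > 9 → no swap
j=4: data[4]=12 > 9 → no swap
j=5: data[5]=10 > 9 → no swap
j=6: data[6]=13 > 9 → no swap
j=7: data[7]=14 > 9 → no swap
j=8: data[8]=4 ≤ 9 → i=2, swap data[2],data[8] → [8,7,4,17,12,10,13,14,15,5,11,18,9]
j=9: data[9]=5 ≤ 9 → i=3, swap data[3],data[9] → [8,7,4,5,12,10,13,14,15,17,11,18,9]
j=10: data[10]=11 > 9 → no swap
j=11: data[11]=18 > 9 → no swap
final swap data[4],data[12] → [8,7,4,5,9,10,13,14,15,17,11,18,12]; return 4
p = 4; k-1 = 12 > 4 ⇒ right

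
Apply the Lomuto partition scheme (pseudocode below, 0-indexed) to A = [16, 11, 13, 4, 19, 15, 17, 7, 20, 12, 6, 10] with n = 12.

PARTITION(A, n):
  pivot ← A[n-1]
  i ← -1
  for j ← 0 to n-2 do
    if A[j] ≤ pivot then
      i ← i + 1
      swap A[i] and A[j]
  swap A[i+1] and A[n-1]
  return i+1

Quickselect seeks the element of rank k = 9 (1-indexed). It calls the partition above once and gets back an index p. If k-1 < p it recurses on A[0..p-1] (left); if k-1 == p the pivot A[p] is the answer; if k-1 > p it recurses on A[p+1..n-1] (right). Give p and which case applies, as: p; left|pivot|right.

3; right

pivot=10, i=-1
j=0: 16>10, skip
j=1: 11>10, skip
j=2: 13>10, skip
j=3: 4≤10, i=0, swap(0,3) ⇒ [4, 11, 13, 16, 19, 15, 17, 7, 20, 12, 6, 10]
j=4: 19>10, skip
j=5: 15>10, skip
j=6: 17>10, skip
j=7: 7≤10, i=1, swap(1,7) ⇒ [4, 7, 13, 16, 19, 15, 17, 11, 20, 12, 6, 10]
j=8: 20>10, skip
j=9: 12>10, skip
j=10: 6≤10, i=2, swap(2,10) ⇒ [4, 7, 6, 16, 19, 15, 17, 11, 20, 12, 13, 10]
swap(3,11) ⇒ [4, 7, 6, 10, 19, 15, 17, 11, 20, 12, 13, 16]; return 3
p = 3; k-1 = 8 > 3 ⇒ right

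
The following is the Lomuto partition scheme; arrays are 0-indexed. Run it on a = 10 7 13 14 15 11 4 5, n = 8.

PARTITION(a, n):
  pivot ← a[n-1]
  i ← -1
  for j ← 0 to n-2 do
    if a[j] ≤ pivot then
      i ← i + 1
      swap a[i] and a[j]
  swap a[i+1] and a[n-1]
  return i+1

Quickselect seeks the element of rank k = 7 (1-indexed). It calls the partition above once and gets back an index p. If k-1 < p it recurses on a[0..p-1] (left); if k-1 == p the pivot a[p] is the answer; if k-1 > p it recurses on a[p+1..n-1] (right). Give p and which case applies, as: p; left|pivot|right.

1; right

pivot = a[7] = 5; i = -1
j=0: a[0]=10 > 5 → no swap
j=1: a[1]=7 > 5 → no swap
j=2: a[2]=13 > 5 → no swap
j=3: a[3]=14 > 5 → no swap
j=4: a[4]=15 > 5 → no swap
j=5: a[5]=11 > 5 → no swap
j=6: a[6]=4 ≤ 5 → i=0, swap a[0],a[6] → 4 7 13 14 15 11 10 5
final swap a[1],a[7] → 4 5 13 14 15 11 10 7; return 1
p = 1; k-1 = 6 > 1 ⇒ right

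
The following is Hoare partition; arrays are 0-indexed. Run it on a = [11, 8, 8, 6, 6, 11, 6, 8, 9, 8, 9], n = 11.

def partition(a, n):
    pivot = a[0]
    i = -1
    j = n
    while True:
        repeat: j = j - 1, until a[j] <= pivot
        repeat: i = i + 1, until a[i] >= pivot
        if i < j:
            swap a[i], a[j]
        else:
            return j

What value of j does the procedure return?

8

pivot = a[0] = 11; i = -1, j = 11
j→10 (a[10]=9≤11), i→0 (a[0]=11≥11); i<j, swap → [9, 8, 8, 6, 6, 11, 6, 8, 9, 8, 11]
j→9 (a[9]=8≤11), i→5 (a[5]=11≥11); i<j, swap → [9, 8, 8, 6, 6, 8, 6, 8, 9, 11, 11]
j→8, i→9; i≥j, return j=8. a = [9, 8, 8, 6, 6, 8, 6, 8, 9, 11, 11]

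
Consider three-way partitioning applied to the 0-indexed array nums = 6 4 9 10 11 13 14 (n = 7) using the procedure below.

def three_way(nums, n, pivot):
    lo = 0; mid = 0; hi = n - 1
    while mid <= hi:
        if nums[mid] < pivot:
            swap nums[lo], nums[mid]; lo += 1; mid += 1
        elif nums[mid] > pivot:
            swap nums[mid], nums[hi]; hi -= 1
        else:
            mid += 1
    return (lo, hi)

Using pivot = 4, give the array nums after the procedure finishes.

4 9 10 11 13 14 6

lo=0 mid=0 hi=6
6>4: swap(0,6), hi=5 ⇒ 14 4 9 10 11 13 6
14>4: swap(0,5), hi=4 ⇒ 13 4 9 10 11 14 6
13>4: swap(0,4), hi=3 ⇒ 11 4 9 10 13 14 6
11>4: swap(0,3), hi=2 ⇒ 10 4 9 11 13 14 6
10>4: swap(0,2), hi=1 ⇒ 9 4 10 11 13 14 6
9>4: swap(0,1), hi=0 ⇒ 4 9 10 11 13 14 6
4=4: mid=1
done. lo=0 hi=0; nums=4 9 10 11 13 14 6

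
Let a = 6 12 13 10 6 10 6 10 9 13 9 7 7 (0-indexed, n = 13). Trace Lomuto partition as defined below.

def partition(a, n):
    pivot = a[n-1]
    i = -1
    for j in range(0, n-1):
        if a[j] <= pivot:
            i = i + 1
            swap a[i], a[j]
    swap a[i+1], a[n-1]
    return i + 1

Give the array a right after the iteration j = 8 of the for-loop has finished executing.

6 6 6 10 12 10 13 10 9 13 9 7 7

pivot = a[12] = 7; i = -1
j=0: a[0]=6 ≤ 7 → i=0, swap a[0],a[0] (no change) → 6 12 13 10 6 10 6 10 9 13 9 7 7
j=1: a[1]=12 > 7 → no swap
j=2: a[2]=13 > 7 → no swap
j=3: a[3]=10 > 7 → no swap
j=4: a[4]=6 ≤ 7 → i=1, swap a[1],a[4] → 6 6 13 10 12 10 6 10 9 13 9 7 7
j=5: a[5]=10 > 7 → no swap
j=6: a[6]=6 ≤ 7 → i=2, swap a[2],a[6] → 6 6 6 10 12 10 13 10 9 13 9 7 7
j=7: a[7]=10 > 7 → no swap
j=8: a[8]=9 > 7 → no swap
(after j=8) a = 6 6 6 10 12 10 13 10 9 13 9 7 7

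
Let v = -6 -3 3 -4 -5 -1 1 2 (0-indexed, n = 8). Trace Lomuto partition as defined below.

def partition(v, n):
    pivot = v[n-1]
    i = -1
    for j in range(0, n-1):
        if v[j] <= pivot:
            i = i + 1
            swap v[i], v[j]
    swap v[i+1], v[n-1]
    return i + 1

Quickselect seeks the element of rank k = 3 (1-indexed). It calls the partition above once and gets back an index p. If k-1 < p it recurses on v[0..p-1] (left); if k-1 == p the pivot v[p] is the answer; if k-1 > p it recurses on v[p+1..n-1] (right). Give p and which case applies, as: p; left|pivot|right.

pivot = v[7] = 2; i = -1
j=0: v[0]=-6 ≤ 2 → i=0, swap v[0],v[0] (no change) → -6 -3 3 -4 -5 -1 1 2
j=1: v[1]=-3 ≤ 2 → i=1, swap v[1],v[1] (no change) → -6 -3 3 -4 -5 -1 1 2
j=2: v[2]=3 > 2 → no swap
j=3: v[3]=-4 ≤ 2 → i=2, swap v[2],v[3] → -6 -3 -4 3 -5 -1 1 2
j=4: v[4]=-5 ≤ 2 → i=3, swap v[3],v[4] → -6 -3 -4 -5 3 -1 1 2
j=5: v[5]=-1 ≤ 2 → i=4, swap v[4],v[5] → -6 -3 -4 -5 -1 3 1 2
j=6: v[6]=1 ≤ 2 → i=5, swap v[5],v[6] → -6 -3 -4 -5 -1 1 3 2
final swap v[6],v[7] → -6 -3 -4 -5 -1 1 2 3; return 6
p = 6; k-1 = 2 < 6 ⇒ left

6; left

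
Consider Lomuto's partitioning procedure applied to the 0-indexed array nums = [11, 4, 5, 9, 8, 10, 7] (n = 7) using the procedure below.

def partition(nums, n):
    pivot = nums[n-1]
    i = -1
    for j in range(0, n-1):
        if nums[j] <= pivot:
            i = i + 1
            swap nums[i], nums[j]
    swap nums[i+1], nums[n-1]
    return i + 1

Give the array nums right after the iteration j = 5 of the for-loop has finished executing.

[4, 5, 11, 9, 8, 10, 7]

pivot = nums[6] = 7; i = -1
j=0: nums[0]=11 > 7 → no swap
j=1: nums[1]=4 ≤ 7 → i=0, swap nums[0],nums[1] → [4, 11, 5, 9, 8, 10, 7]
j=2: nums[2]=5 ≤ 7 → i=1, swap nums[1],nums[2] → [4, 5, 11, 9, 8, 10, 7]
j=3: nums[3]=9 > 7 → no swap
j=4: nums[4]=8 > 7 → no swap
j=5: nums[5]=10 > 7 → no swap
(after j=5) nums = [4, 5, 11, 9, 8, 10, 7]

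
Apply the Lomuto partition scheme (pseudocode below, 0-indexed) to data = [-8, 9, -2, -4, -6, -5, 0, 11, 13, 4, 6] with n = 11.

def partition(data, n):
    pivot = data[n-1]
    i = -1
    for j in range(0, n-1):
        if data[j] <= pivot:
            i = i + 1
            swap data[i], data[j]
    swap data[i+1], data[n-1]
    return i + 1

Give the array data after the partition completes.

pivot=6, i=-1
j=0: -8≤6, i=0, swap(0,0) ⇒ [-8, 9, -2, -4, -6, -5, 0, 11, 13, 4, 6]
j=1: 9>6, skip
j=2: -2≤6, i=1, swap(1,2) ⇒ [-8, -2, 9, -4, -6, -5, 0, 11, 13, 4, 6]
j=3: -4≤6, i=2, swap(2,3) ⇒ [-8, -2, -4, 9, -6, -5, 0, 11, 13, 4, 6]
j=4: -6≤6, i=3, swap(3,4) ⇒ [-8, -2, -4, -6, 9, -5, 0, 11, 13, 4, 6]
j=5: -5≤6, i=4, swap(4,5) ⇒ [-8, -2, -4, -6, -5, 9, 0, 11, 13, 4, 6]
j=6: 0≤6, i=5, swap(5,6) ⇒ [-8, -2, -4, -6, -5, 0, 9, 11, 13, 4, 6]
j=7: 11>6, skip
j=8: 13>6, skip
j=9: 4≤6, i=6, swap(6,9) ⇒ [-8, -2, -4, -6, -5, 0, 4, 11, 13, 9, 6]
swap(7,10) ⇒ [-8, -2, -4, -6, -5, 0, 4, 6, 13, 9, 11]; return 7

[-8, -2, -4, -6, -5, 0, 4, 6, 13, 9, 11]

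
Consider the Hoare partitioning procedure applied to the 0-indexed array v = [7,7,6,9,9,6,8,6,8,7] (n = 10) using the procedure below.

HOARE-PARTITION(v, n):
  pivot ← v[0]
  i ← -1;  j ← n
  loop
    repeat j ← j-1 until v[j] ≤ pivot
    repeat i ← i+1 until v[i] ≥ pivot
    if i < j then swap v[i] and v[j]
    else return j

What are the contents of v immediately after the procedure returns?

[7,6,6,6,9,9,8,7,8,7]

pivot=7
j stops at 9 (7), i stops at 0 (7); swap ⇒ [7,7,6,9,9,6,8,6,8,7]
j stops at 7 (6), i stops at 1 (7); swap ⇒ [7,6,6,9,9,6,8,7,8,7]
j stops at 5 (6), i stops at 3 (9); swap ⇒ [7,6,6,6,9,9,8,7,8,7]
j stops at 3, i stops at 4; i≥j ⇒ return 3. v=[7,6,6,6,9,9,8,7,8,7]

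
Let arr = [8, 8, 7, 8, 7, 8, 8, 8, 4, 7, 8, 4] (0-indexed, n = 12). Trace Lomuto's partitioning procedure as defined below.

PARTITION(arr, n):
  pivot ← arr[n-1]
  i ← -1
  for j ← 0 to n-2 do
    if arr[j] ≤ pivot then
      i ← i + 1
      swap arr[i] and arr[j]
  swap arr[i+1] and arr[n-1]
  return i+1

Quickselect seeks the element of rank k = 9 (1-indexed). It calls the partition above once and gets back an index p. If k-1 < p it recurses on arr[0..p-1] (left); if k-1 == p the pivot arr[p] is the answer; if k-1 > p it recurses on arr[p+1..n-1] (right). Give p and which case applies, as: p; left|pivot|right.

pivot = arr[11] = 4; i = -1
j=0: arr[0]=8 > 4 → no swap
j=1: arr[1]=8 > 4 → no swap
j=2: arr[2]=7 > 4 → no swap
j=3: arr[3]=8 > 4 → no swap
j=4: arr[4]=7 > 4 → no swap
j=5: arr[5]=8 > 4 → no swap
j=6: arr[6]=8 > 4 → no swap
j=7: arr[7]=8 > 4 → no swap
j=8: arr[8]=4 ≤ 4 → i=0, swap arr[0],arr[8] → [4, 8, 7, 8, 7, 8, 8, 8, 8, 7, 8, 4]
j=9: arr[9]=7 > 4 → no swap
j=10: arr[10]=8 > 4 → no swap
final swap arr[1],arr[11] → [4, 4, 7, 8, 7, 8, 8, 8, 8, 7, 8, 8]; return 1
p = 1; k-1 = 8 > 1 ⇒ right

1; right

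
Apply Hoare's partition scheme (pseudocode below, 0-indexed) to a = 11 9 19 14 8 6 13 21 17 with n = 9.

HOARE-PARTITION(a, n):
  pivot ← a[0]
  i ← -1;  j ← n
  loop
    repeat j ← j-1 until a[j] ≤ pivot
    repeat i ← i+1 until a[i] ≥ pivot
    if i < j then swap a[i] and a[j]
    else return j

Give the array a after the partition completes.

pivot=11
j stops at 5 (6), i stops at 0 (11); swap ⇒ 6 9 19 14 8 11 13 21 17
j stops at 4 (8), i stops at 2 (19); swap ⇒ 6 9 8 14 19 11 13 21 17
j stops at 2, i stops at 3; i≥j ⇒ return 2. a=6 9 8 14 19 11 13 21 17

6 9 8 14 19 11 13 21 17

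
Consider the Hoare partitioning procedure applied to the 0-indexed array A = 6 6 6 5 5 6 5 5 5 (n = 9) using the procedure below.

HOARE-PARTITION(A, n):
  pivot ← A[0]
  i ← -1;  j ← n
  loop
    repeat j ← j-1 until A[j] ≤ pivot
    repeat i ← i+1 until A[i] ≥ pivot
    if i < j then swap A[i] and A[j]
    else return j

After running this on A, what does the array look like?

5 5 5 5 5 6 6 6 6

pivot = A[0] = 6; i = -1, j = 9
j→8 (A[8]=5≤6), i→0 (A[0]=6≥6); i<j, swap → 5 6 6 5 5 6 5 5 6
j→7 (A[7]=5≤6), i→1 (A[1]=6≥6); i<j, swap → 5 5 6 5 5 6 5 6 6
j→6 (A[6]=5≤6), i→2 (A[2]=6≥6); i<j, swap → 5 5 5 5 5 6 6 6 6
j→5, i→5; i≥j, return j=5. A = 5 5 5 5 5 6 6 6 6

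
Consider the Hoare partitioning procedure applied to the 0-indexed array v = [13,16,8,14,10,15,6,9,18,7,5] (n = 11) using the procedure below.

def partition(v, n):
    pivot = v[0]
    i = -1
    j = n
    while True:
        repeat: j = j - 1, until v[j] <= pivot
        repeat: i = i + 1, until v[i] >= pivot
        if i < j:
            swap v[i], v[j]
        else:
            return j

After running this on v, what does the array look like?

[5,7,8,9,10,6,15,14,18,16,13]

pivot=13
j stops at 10 (5), i stops at 0 (13); swap ⇒ [5,16,8,14,10,15,6,9,18,7,13]
j stops at 9 (7), i stops at 1 (16); swap ⇒ [5,7,8,14,10,15,6,9,18,16,13]
j stops at 7 (9), i stops at 3 (14); swap ⇒ [5,7,8,9,10,15,6,14,18,16,13]
j stops at 6 (6), i stops at 5 (15); swap ⇒ [5,7,8,9,10,6,15,14,18,16,13]
j stops at 5, i stops at 6; i≥j ⇒ return 5. v=[5,7,8,9,10,6,15,14,18,16,13]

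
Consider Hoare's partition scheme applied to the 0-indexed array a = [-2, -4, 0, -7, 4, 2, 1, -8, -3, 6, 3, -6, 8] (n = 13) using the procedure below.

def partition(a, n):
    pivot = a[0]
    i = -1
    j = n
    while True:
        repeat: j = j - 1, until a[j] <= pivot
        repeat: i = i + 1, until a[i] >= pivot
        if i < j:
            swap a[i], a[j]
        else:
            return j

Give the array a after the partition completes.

pivot = a[0] = -2; i = -1, j = 13
j→11 (a[11]=-6≤-2), i→0 (a[0]=-2≥-2); i<j, swap → [-6, -4, 0, -7, 4, 2, 1, -8, -3, 6, 3, -2, 8]
j→8 (a[8]=-3≤-2), i→2 (a[2]=0≥-2); i<j, swap → [-6, -4, -3, -7, 4, 2, 1, -8, 0, 6, 3, -2, 8]
j→7 (a[7]=-8≤-2), i→4 (a[4]=4≥-2); i<j, swap → [-6, -4, -3, -7, -8, 2, 1, 4, 0, 6, 3, -2, 8]
j→4, i→5; i≥j, return j=4. a = [-6, -4, -3, -7, -8, 2, 1, 4, 0, 6, 3, -2, 8]

[-6, -4, -3, -7, -8, 2, 1, 4, 0, 6, 3, -2, 8]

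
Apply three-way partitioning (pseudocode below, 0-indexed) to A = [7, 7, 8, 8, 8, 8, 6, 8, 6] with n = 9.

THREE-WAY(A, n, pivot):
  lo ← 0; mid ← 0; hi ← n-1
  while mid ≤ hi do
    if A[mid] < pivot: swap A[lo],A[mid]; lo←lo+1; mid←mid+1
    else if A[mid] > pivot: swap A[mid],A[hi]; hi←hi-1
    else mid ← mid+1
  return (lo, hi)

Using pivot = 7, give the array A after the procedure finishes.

[6, 6, 7, 7, 8, 8, 8, 8, 8]

lo=0 mid=0 hi=8
7=7: mid=1
7=7: mid=2
8>7: swap(2,8), hi=7 ⇒ [7, 7, 6, 8, 8, 8, 6, 8, 8]
6<7: swap(0,2), lo=1 mid=3 ⇒ [6, 7, 7, 8, 8, 8, 6, 8, 8]
8>7: swap(3,7), hi=6 ⇒ [6, 7, 7, 8, 8, 8, 6, 8, 8]
8>7: swap(3,6), hi=5 ⇒ [6, 7, 7, 6, 8, 8, 8, 8, 8]
6<7: swap(1,3), lo=2 mid=4 ⇒ [6, 6, 7, 7, 8, 8, 8, 8, 8]
8>7: swap(4,5), hi=4 ⇒ [6, 6, 7, 7, 8, 8, 8, 8, 8]
8>7: swap(4,4), hi=3 ⇒ [6, 6, 7, 7, 8, 8, 8, 8, 8]
done. lo=2 hi=3; A=[6, 6, 7, 7, 8, 8, 8, 8, 8]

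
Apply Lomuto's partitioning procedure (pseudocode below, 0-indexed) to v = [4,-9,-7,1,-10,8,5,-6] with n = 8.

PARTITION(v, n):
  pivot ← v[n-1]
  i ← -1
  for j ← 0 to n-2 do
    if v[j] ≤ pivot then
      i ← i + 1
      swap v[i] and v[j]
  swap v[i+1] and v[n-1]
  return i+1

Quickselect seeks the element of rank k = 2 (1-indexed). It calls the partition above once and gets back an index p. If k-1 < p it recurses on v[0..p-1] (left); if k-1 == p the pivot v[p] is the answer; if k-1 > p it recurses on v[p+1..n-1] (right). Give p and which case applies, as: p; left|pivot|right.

3; left

pivot=-6, i=-1
j=0: 4>-6, skip
j=1: -9≤-6, i=0, swap(0,1) ⇒ [-9,4,-7,1,-10,8,5,-6]
j=2: -7≤-6, i=1, swap(1,2) ⇒ [-9,-7,4,1,-10,8,5,-6]
j=3: 1>-6, skip
j=4: -10≤-6, i=2, swap(2,4) ⇒ [-9,-7,-10,1,4,8,5,-6]
j=5: 8>-6, skip
j=6: 5>-6, skip
swap(3,7) ⇒ [-9,-7,-10,-6,4,8,5,1]; return 3
p = 3; k-1 = 1 < 3 ⇒ left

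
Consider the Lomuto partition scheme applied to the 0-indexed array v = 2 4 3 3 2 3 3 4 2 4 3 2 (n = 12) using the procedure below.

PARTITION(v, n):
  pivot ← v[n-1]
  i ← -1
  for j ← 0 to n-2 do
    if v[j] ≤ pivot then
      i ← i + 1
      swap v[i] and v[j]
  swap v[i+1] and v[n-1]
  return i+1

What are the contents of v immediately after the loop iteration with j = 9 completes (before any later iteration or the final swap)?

pivot = v[11] = 2; i = -1
j=0: v[0]=2 ≤ 2 → i=0, swap v[0],v[0] (no change) → 2 4 3 3 2 3 3 4 2 4 3 2
j=1: v[1]=4 > 2 → no swap
j=2: v[2]=3 > 2 → no swap
j=3: v[3]=3 > 2 → no swap
j=4: v[4]=2 ≤ 2 → i=1, swap v[1],v[4] → 2 2 3 3 4 3 3 4 2 4 3 2
j=5: v[5]=3 > 2 → no swap
j=6: v[6]=3 > 2 → no swap
j=7: v[7]=4 > 2 → no swap
j=8: v[8]=2 ≤ 2 → i=2, swap v[2],v[8] → 2 2 2 3 4 3 3 4 3 4 3 2
j=9: v[9]=4 > 2 → no swap
(after j=9) v = 2 2 2 3 4 3 3 4 3 4 3 2

2 2 2 3 4 3 3 4 3 4 3 2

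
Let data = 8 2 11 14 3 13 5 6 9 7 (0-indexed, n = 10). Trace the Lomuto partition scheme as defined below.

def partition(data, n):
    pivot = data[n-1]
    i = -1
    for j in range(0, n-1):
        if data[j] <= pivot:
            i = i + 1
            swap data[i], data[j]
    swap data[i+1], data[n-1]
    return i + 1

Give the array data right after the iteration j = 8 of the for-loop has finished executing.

2 3 5 6 8 13 11 14 9 7

pivot=7, i=-1
j=0: 8>7, skip
j=1: 2≤7, i=0, swap(0,1) ⇒ 2 8 11 14 3 13 5 6 9 7
j=2: 11>7, skip
j=3: 14>7, skip
j=4: 3≤7, i=1, swap(1,4) ⇒ 2 3 11 14 8 13 5 6 9 7
j=5: 13>7, skip
j=6: 5≤7, i=2, swap(2,6) ⇒ 2 3 5 14 8 13 11 6 9 7
j=7: 6≤7, i=3, swap(3,7) ⇒ 2 3 5 6 8 13 11 14 9 7
j=8: 9>7, skip
(after j=8) data = 2 3 5 6 8 13 11 14 9 7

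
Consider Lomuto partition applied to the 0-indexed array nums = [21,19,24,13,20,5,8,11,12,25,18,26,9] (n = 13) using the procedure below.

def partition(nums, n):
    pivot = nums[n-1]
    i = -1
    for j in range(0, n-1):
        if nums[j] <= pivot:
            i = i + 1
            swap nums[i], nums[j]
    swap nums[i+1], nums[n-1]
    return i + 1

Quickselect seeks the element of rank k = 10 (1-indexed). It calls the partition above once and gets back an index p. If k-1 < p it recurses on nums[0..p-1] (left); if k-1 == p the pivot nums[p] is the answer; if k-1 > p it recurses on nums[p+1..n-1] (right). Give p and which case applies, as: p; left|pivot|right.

2; right

pivot=9, i=-1
j=0: 21>9, skip
j=1: 19>9, skip
j=2: 24>9, skip
j=3: 13>9, skip
j=4: 20>9, skip
j=5: 5≤9, i=0, swap(0,5) ⇒ [5,19,24,13,20,21,8,11,12,25,18,26,9]
j=6: 8≤9, i=1, swap(1,6) ⇒ [5,8,24,13,20,21,19,11,12,25,18,26,9]
j=7: 11>9, skip
j=8: 12>9, skip
j=9: 25>9, skip
j=10: 18>9, skip
j=11: 26>9, skip
swap(2,12) ⇒ [5,8,9,13,20,21,19,11,12,25,18,26,24]; return 2
p = 2; k-1 = 9 > 2 ⇒ right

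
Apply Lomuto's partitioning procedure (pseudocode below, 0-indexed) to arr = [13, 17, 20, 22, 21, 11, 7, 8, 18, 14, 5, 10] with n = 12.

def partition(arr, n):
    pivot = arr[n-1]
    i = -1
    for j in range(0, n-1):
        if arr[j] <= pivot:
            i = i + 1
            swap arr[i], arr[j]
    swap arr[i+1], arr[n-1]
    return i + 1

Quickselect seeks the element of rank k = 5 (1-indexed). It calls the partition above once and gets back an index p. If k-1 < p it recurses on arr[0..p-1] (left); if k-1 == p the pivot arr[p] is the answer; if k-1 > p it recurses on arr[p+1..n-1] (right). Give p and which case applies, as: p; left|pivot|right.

pivot = arr[11] = 10; i = -1
j=0: arr[0]=13 > 10 → no swap
j=1: arr[1]=17 > 10 → no swap
j=2: arr[2]=20 > 10 → no swap
j=3: arr[3]=22 > 10 → no swap
j=4: arr[4]=21 > 10 → no swap
j=5: arr[5]=11 > 10 → no swap
j=6: arr[6]=7 ≤ 10 → i=0, swap arr[0],arr[6] → [7, 17, 20, 22, 21, 11, 13, 8, 18, 14, 5, 10]
j=7: arr[7]=8 ≤ 10 → i=1, swap arr[1],arr[7] → [7, 8, 20, 22, 21, 11, 13, 17, 18, 14, 5, 10]
j=8: arr[8]=18 > 10 → no swap
j=9: arr[9]=14 > 10 → no swap
j=10: arr[10]=5 ≤ 10 → i=2, swap arr[2],arr[10] → [7, 8, 5, 22, 21, 11, 13, 17, 18, 14, 20, 10]
final swap arr[3],arr[11] → [7, 8, 5, 10, 21, 11, 13, 17, 18, 14, 20, 22]; return 3
p = 3; k-1 = 4 > 3 ⇒ right

3; right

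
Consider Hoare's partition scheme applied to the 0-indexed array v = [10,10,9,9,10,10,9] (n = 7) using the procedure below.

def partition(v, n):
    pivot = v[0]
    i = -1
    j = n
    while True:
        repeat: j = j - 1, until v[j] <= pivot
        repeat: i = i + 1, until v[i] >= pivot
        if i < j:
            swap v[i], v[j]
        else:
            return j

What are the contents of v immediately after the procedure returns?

pivot = v[0] = 10; i = -1, j = 7
j→6 (v[6]=9≤10), i→0 (v[0]=10≥10); i<j, swap → [9,10,9,9,10,10,10]
j→5 (v[5]=10≤10), i→1 (v[1]=10≥10); i<j, swap → [9,10,9,9,10,10,10]
j→4, i→4; i≥j, return j=4. v = [9,10,9,9,10,10,10]

[9,10,9,9,10,10,10]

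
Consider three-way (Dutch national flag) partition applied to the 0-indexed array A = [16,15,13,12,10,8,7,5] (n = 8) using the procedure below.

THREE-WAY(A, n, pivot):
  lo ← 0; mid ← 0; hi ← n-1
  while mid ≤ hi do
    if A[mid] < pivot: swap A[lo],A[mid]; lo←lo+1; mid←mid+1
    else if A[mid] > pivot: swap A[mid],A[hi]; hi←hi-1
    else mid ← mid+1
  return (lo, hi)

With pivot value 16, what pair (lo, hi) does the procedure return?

(7, 7)

lo=0 mid=0 hi=7
16=16: mid=1
15<16: swap(0,1), lo=1 mid=2 ⇒ [15,16,13,12,10,8,7,5]
13<16: swap(1,2), lo=2 mid=3 ⇒ [15,13,16,12,10,8,7,5]
12<16: swap(2,3), lo=3 mid=4 ⇒ [15,13,12,16,10,8,7,5]
10<16: swap(3,4), lo=4 mid=5 ⇒ [15,13,12,10,16,8,7,5]
8<16: swap(4,5), lo=5 mid=6 ⇒ [15,13,12,10,8,16,7,5]
7<16: swap(5,6), lo=6 mid=7 ⇒ [15,13,12,10,8,7,16,5]
5<16: swap(6,7), lo=7 mid=8 ⇒ [15,13,12,10,8,7,5,16]
done. lo=7 hi=7; A=[15,13,12,10,8,7,5,16]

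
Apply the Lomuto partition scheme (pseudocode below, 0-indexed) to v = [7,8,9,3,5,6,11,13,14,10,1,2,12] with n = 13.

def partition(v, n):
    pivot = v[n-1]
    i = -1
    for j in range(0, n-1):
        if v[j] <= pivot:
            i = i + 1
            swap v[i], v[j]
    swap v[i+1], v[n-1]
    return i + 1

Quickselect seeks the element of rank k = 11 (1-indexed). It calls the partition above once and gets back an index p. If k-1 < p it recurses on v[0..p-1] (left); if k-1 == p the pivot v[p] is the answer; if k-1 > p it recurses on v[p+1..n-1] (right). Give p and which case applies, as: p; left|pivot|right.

pivot = v[12] = 12; i = -1
j=0: v[0]=7 ≤ 12 → i=0, swap v[0],v[0] (no change) → [7,8,9,3,5,6,11,13,14,10,1,2,12]
j=1: v[1]=8 ≤ 12 → i=1, swap v[1],v[1] (no change) → [7,8,9,3,5,6,11,13,14,10,1,2,12]
j=2: v[2]=9 ≤ 12 → i=2, swap v[2],v[2] (no change) → [7,8,9,3,5,6,11,13,14,10,1,2,12]
j=3: v[3]=3 ≤ 12 → i=3, swap v[3],v[3] (no change) → [7,8,9,3,5,6,11,13,14,10,1,2,12]
j=4: v[4]=5 ≤ 12 → i=4, swap v[4],v[4] (no change) → [7,8,9,3,5,6,11,13,14,10,1,2,12]
j=5: v[5]=6 ≤ 12 → i=5, swap v[5],v[5] (no change) → [7,8,9,3,5,6,11,13,14,10,1,2,12]
j=6: v[6]=11 ≤ 12 → i=6, swap v[6],v[6] (no change) → [7,8,9,3,5,6,11,13,14,10,1,2,12]
j=7: v[7]=13 > 12 → no swap
j=8: v[8]=14 > 12 → no swap
j=9: v[9]=10 ≤ 12 → i=7, swap v[7],v[9] → [7,8,9,3,5,6,11,10,14,13,1,2,12]
j=10: v[10]=1 ≤ 12 → i=8, swap v[8],v[10] → [7,8,9,3,5,6,11,10,1,13,14,2,12]
j=11: v[11]=2 ≤ 12 → i=9, swap v[9],v[11] → [7,8,9,3,5,6,11,10,1,2,14,13,12]
final swap v[10],v[12] → [7,8,9,3,5,6,11,10,1,2,12,13,14]; return 10
p = 10; k-1 = 10 == 10 ⇒ pivot

10; pivot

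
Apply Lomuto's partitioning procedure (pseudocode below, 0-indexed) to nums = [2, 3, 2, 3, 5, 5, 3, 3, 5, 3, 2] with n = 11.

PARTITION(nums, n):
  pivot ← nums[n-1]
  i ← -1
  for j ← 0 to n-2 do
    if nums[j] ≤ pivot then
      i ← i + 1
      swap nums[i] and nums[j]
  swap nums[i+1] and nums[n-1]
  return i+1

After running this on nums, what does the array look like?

[2, 2, 2, 3, 5, 5, 3, 3, 5, 3, 3]

pivot = nums[10] = 2; i = -1
j=0: nums[0]=2 ≤ 2 → i=0, swap nums[0],nums[0] (no change) → [2, 3, 2, 3, 5, 5, 3, 3, 5, 3, 2]
j=1: nums[1]=3 > 2 → no swap
j=2: nums[2]=2 ≤ 2 → i=1, swap nums[1],nums[2] → [2, 2, 3, 3, 5, 5, 3, 3, 5, 3, 2]
j=3: nums[3]=3 > 2 → no swap
j=4: nums[4]=5 > 2 → no swap
j=5: nums[5]=5 > 2 → no swap
j=6: nums[6]=3 > 2 → no swap
j=7: nums[7]=3 > 2 → no swap
j=8: nums[8]=5 > 2 → no swap
j=9: nums[9]=3 > 2 → no swap
final swap nums[2],nums[10] → [2, 2, 2, 3, 5, 5, 3, 3, 5, 3, 3]; return 2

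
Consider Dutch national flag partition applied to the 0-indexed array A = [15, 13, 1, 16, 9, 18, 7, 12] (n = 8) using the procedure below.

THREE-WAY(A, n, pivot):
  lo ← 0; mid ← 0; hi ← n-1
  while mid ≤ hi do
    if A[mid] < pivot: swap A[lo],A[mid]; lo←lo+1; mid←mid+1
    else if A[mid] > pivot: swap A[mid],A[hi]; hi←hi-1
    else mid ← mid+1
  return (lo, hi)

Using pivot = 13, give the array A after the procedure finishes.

lo=0 mid=0 hi=7
15>13: swap(0,7), hi=6 ⇒ [12, 13, 1, 16, 9, 18, 7, 15]
12<13: swap(0,0), lo=1 mid=1 ⇒ [12, 13, 1, 16, 9, 18, 7, 15]
13=13: mid=2
1<13: swap(1,2), lo=2 mid=3 ⇒ [12, 1, 13, 16, 9, 18, 7, 15]
16>13: swap(3,6), hi=5 ⇒ [12, 1, 13, 7, 9, 18, 16, 15]
7<13: swap(2,3), lo=3 mid=4 ⇒ [12, 1, 7, 13, 9, 18, 16, 15]
9<13: swap(3,4), lo=4 mid=5 ⇒ [12, 1, 7, 9, 13, 18, 16, 15]
18>13: swap(5,5), hi=4 ⇒ [12, 1, 7, 9, 13, 18, 16, 15]
done. lo=4 hi=4; A=[12, 1, 7, 9, 13, 18, 16, 15]

[12, 1, 7, 9, 13, 18, 16, 15]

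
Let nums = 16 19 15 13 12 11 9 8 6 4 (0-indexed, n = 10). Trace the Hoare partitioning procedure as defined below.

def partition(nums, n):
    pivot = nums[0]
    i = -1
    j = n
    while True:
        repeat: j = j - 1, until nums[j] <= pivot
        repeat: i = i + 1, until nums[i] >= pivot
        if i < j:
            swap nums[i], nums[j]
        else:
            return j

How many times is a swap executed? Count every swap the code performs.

2

pivot = nums[0] = 16; i = -1, j = 10
j→9 (nums[9]=4≤16), i→0 (nums[0]=16≥16); i<j, swap → 4 19 15 13 12 11 9 8 6 16
j→8 (nums[8]=6≤16), i→1 (nums[1]=19≥16); i<j, swap → 4 6 15 13 12 11 9 8 19 16
j→7, i→8; i≥j, return j=7. nums = 4 6 15 13 12 11 9 8 19 16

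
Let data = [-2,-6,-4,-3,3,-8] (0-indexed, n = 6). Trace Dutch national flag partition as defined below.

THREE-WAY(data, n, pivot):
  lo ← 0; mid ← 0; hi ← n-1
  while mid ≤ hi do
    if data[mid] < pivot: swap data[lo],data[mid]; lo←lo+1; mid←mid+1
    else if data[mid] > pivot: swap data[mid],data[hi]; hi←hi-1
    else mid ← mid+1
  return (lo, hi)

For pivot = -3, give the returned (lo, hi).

pivot = -3; lo=0, mid=0, hi=5
data[mid]=-2>-3: swap data[0],data[5]; hi=4 → [-8,-6,-4,-3,3,-2]
data[mid]=-8<-3: swap data[0],data[0]; lo=1,mid=1 → [-8,-6,-4,-3,3,-2]
data[mid]=-6<-3: swap data[1],data[1]; lo=2,mid=2 → [-8,-6,-4,-3,3,-2]
data[mid]=-4<-3: swap data[2],data[2]; lo=3,mid=3 → [-8,-6,-4,-3,3,-2]
data[mid]=-3=-3: mid=4
data[mid]=3>-3: swap data[4],data[4]; hi=3 → [-8,-6,-4,-3,3,-2]
end: lo=3, hi=3; data = [-8,-6,-4,-3,3,-2]

(3, 3)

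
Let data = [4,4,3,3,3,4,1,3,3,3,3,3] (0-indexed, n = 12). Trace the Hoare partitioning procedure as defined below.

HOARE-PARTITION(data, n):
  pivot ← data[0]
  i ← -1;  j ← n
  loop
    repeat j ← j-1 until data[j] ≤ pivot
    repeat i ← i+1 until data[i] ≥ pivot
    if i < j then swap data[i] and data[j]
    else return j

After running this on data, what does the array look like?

pivot = data[0] = 4; i = -1, j = 12
j→11 (data[11]=3≤4), i→0 (data[0]=4≥4); i<j, swap → [3,4,3,3,3,4,1,3,3,3,3,4]
j→10 (data[10]=3≤4), i→1 (data[1]=4≥4); i<j, swap → [3,3,3,3,3,4,1,3,3,3,4,4]
j→9 (data[9]=3≤4), i→5 (data[5]=4≥4); i<j, swap → [3,3,3,3,3,3,1,3,3,4,4,4]
j→8, i→9; i≥j, return j=8. data = [3,3,3,3,3,3,1,3,3,4,4,4]

[3,3,3,3,3,3,1,3,3,4,4,4]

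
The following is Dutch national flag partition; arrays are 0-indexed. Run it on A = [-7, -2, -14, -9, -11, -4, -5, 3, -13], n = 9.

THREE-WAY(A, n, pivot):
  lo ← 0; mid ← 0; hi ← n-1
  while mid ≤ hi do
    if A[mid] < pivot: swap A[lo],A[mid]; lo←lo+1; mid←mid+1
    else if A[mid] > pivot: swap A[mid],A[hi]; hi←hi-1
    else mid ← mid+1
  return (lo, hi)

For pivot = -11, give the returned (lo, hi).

pivot = -11; lo=0, mid=0, hi=8
A[mid]=-7>-11: swap A[0],A[8]; hi=7 → [-13, -2, -14, -9, -11, -4, -5, 3, -7]
A[mid]=-13<-11: swap A[0],A[0]; lo=1,mid=1 → [-13, -2, -14, -9, -11, -4, -5, 3, -7]
A[mid]=-2>-11: swap A[1],A[7]; hi=6 → [-13, 3, -14, -9, -11, -4, -5, -2, -7]
A[mid]=3>-11: swap A[1],A[6]; hi=5 → [-13, -5, -14, -9, -11, -4, 3, -2, -7]
A[mid]=-5>-11: swap A[1],A[5]; hi=4 → [-13, -4, -14, -9, -11, -5, 3, -2, -7]
A[mid]=-4>-11: swap A[1],A[4]; hi=3 → [-13, -11, -14, -9, -4, -5, 3, -2, -7]
A[mid]=-11=-11: mid=2
A[mid]=-14<-11: swap A[1],A[2]; lo=2,mid=3 → [-13, -14, -11, -9, -4, -5, 3, -2, -7]
A[mid]=-9>-11: swap A[3],A[3]; hi=2 → [-13, -14, -11, -9, -4, -5, 3, -2, -7]
end: lo=2, hi=2; A = [-13, -14, -11, -9, -4, -5, 3, -2, -7]

(2, 2)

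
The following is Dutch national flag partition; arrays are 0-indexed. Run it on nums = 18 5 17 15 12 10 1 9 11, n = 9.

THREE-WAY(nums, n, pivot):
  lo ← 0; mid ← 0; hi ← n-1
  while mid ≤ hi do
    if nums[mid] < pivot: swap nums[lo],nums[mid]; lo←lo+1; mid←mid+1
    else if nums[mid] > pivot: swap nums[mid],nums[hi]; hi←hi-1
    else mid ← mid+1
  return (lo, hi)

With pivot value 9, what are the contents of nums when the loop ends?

lo=0 mid=0 hi=8
18>9: swap(0,8), hi=7 ⇒ 11 5 17 15 12 10 1 9 18
11>9: swap(0,7), hi=6 ⇒ 9 5 17 15 12 10 1 11 18
9=9: mid=1
5<9: swap(0,1), lo=1 mid=2 ⇒ 5 9 17 15 12 10 1 11 18
17>9: swap(2,6), hi=5 ⇒ 5 9 1 15 12 10 17 11 18
1<9: swap(1,2), lo=2 mid=3 ⇒ 5 1 9 15 12 10 17 11 18
15>9: swap(3,5), hi=4 ⇒ 5 1 9 10 12 15 17 11 18
10>9: swap(3,4), hi=3 ⇒ 5 1 9 12 10 15 17 11 18
12>9: swap(3,3), hi=2 ⇒ 5 1 9 12 10 15 17 11 18
done. lo=2 hi=2; nums=5 1 9 12 10 15 17 11 18

5 1 9 12 10 15 17 11 18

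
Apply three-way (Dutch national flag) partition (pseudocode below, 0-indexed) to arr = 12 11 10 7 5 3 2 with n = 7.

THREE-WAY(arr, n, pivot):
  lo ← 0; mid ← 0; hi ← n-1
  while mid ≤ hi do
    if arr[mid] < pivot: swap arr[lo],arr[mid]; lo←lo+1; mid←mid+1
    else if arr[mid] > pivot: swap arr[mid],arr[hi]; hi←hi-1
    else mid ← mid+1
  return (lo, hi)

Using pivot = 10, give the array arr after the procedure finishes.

2 3 7 5 10 11 12

pivot = 10; lo=0, mid=0, hi=6
arr[mid]=12>10: swap arr[0],arr[6]; hi=5 → 2 11 10 7 5 3 12
arr[mid]=2<10: swap arr[0],arr[0]; lo=1,mid=1 → 2 11 10 7 5 3 12
arr[mid]=11>10: swap arr[1],arr[5]; hi=4 → 2 3 10 7 5 11 12
arr[mid]=3<10: swap arr[1],arr[1]; lo=2,mid=2 → 2 3 10 7 5 11 12
arr[mid]=10=10: mid=3
arr[mid]=7<10: swap arr[2],arr[3]; lo=3,mid=4 → 2 3 7 10 5 11 12
arr[mid]=5<10: swap arr[3],arr[4]; lo=4,mid=5 → 2 3 7 5 10 11 12
end: lo=4, hi=4; arr = 2 3 7 5 10 11 12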